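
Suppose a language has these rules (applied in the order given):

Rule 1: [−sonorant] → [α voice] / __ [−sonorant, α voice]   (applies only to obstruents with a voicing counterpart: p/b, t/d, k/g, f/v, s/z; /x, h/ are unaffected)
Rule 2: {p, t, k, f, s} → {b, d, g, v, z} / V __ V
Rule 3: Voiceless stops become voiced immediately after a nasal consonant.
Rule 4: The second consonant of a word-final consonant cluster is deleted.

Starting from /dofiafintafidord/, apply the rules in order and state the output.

doviavindavidor

Rule 1 (regressive voicing assimilation): no segment meets the environment; /dofiafintafidord/ is unchanged.
Rule 2 (intervocalic voicing): /f/ is a voiceless obstruent between vowels /o/ and /i/, so it voices to [v]. /f/ is a voiceless obstruent between vowels /a/ and /i/, so it voices to [v]. /f/ is a voiceless obstruent between vowels /a/ and /i/, so it voices to [v]. /dofiafintafidord/ → doviavintavidord.
Rule 3 (post-nasal voicing): /t/ is a voiceless stop immediately after the nasal /n/, so it voices to [d]. /doviavintavidord/ → doviavindavidord.
Rule 4 (final cluster simplification): /d/ is the second consonant of a word-final cluster /rd/, so it deletes. /doviavindavidord/ → doviavindavidor.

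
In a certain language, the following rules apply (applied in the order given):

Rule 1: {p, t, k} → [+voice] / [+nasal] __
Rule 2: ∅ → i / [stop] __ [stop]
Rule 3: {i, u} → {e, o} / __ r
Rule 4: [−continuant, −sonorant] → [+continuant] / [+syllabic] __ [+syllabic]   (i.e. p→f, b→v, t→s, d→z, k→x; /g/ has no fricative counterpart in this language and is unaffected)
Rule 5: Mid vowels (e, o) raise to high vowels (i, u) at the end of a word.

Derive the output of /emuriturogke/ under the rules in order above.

Rule 1 (post-nasal voicing): no segment meets the environment; /emuriturogke/ is unchanged.
Rule 2 (stop-cluster i-epenthesis): /g/ and /k/ form a stop–stop cluster, so [i] is inserted between them. /emuriturogke/ → emuriturogike.
Rule 3 (pre-rhotic lowering): /u/ is a high vowel immediately before /r/, so it lowers to [o]. /u/ is a high vowel immediately before /r/, so it lowers to [o]. /emuriturogike/ → emoritorogike.
Rule 4 (intervocalic spirantization): /t/ is a stop between vowels /i/ and /o/, so it spirantizes to the fricative [s]. /k/ is a stop between vowels /i/ and /e/, so it spirantizes to the fricative [x]. /emoritorogike/ → emorisorogixe.
Rule 5 (final vowel raising): /e/ is a mid vowel in word-final position, so it raises to [i]. /emorisorogixe/ → emorisorogixi.

emorisorogixi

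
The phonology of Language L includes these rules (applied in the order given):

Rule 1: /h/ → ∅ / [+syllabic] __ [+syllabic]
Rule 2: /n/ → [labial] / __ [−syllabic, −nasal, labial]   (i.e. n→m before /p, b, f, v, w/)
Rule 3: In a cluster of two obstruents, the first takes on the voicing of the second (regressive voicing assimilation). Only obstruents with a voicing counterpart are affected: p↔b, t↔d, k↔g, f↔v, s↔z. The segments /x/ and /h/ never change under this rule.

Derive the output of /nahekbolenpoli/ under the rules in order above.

naegbolempoli

Rule 1 (intervocalic h-deletion): /h/ occurs between vowels /a/ and /e/, so it deletes. /nahekbolenpoli/ → naekbolenpoli.
Rule 2 (nasal place assimilation): /n/ precedes the labial consonant /p/, so it assimilates in place to [m]. /naekbolenpoli/ → naekbolempoli.
Rule 3 (regressive voicing assimilation): /k/ precedes the voiced obstruent /b/, so it voices to [g] by assimilation. /naekbolempoli/ → naegbolempoli.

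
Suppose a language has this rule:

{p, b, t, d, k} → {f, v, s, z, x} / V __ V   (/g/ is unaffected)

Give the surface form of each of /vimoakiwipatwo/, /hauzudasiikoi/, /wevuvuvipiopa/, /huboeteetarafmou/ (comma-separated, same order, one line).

vimoaxiwifatwo, hauzuzasiixoi, wevuvuvifiofa, huvoeseesarafmou

/vimoakiwipatwo/: /k/ is a stop between vowels /a/ and /i/, so it spirantizes to the fricative [x]. /p/ is a stop between vowels /i/ and /a/, so it spirantizes to the fricative [f]. → [vimoaxiwifatwo].
/hauzudasiikoi/: /d/ is a stop between vowels /u/ and /a/, so it spirantizes to the fricative [z]. /k/ is a stop between vowels /i/ and /o/, so it spirantizes to the fricative [x]. → [hauzuzasiixoi].
/wevuvuvipiopa/: /p/ is a stop between vowels /i/ and /i/, so it spirantizes to the fricative [f]. /p/ is a stop between vowels /o/ and /a/, so it spirantizes to the fricative [f]. → [wevuvuvifiofa].
/huboeteetarafmou/: /b/ is a stop between vowels /u/ and /o/, so it spirantizes to the fricative [v]. /t/ is a stop between vowels /e/ and /e/, so it spirantizes to the fricative [s]. /t/ is a stop between vowels /e/ and /a/, so it spirantizes to the fricative [s]. → [huvoeseesarafmou].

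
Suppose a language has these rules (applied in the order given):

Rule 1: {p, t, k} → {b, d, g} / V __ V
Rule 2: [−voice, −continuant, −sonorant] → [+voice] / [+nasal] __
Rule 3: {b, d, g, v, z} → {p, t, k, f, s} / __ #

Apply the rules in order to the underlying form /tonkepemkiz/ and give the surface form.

tongebemgis

Rule 1 (intervocalic voicing): /p/ is a voiceless stop between vowels /e/ and /e/, so it voices to [b]. /tonkepemkiz/ → tonkebemkiz.
Rule 2 (post-nasal voicing): /k/ is a voiceless stop immediately after the nasal /n/, so it voices to [g]. /k/ is a voiceless stop immediately after the nasal /m/, so it voices to [g]. /tonkebemkiz/ → tongebemgiz.
Rule 3 (final devoicing): /z/ is a voiced obstruent in word-final position, so it devoices to [s]. /tongebemgiz/ → tongebemgis.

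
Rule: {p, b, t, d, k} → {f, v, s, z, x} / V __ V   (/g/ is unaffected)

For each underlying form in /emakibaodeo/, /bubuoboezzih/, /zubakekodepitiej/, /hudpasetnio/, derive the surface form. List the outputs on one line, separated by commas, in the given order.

emaxivaozeo, buvuovoezzih, zuvaxexozefisiej, hudpasetnio

/emakibaodeo/: /k/ is a stop between vowels /a/ and /i/, so it spirantizes to the fricative [x]. /b/ is a stop between vowels /i/ and /a/, so it spirantizes to the fricative [v]. /d/ is a stop between vowels /o/ and /e/, so it spirantizes to the fricative [z]. → [emaxivaozeo].
/bubuoboezzih/: /b/ is a stop between vowels /u/ and /u/, so it spirantizes to the fricative [v]. /b/ is a stop between vowels /o/ and /o/, so it spirantizes to the fricative [v]. → [buvuovoezzih].
/zubakekodepitiej/: /b/ is a stop between vowels /u/ and /a/, so it spirantizes to the fricative [v]. /k/ is a stop between vowels /a/ and /e/, so it spirantizes to the fricative [x]. /k/ is a stop between vowels /e/ and /o/, so it spirantizes to the fricative [x]. /d/ is a stop between vowels /o/ and /e/, so it spirantizes to the fricative [z]. /p/ is a stop between vowels /e/ and /i/, so it spirantizes to the fricative [f]. /t/ is a stop between vowels /i/ and /i/, so it spirantizes to the fricative [s]. → [zuvaxexozefisiej].
/hudpasetnio/: the rule's environment is not met; surfaces unchanged as [hudpasetnio].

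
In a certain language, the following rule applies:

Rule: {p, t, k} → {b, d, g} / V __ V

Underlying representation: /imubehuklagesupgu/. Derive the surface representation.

imubehuklagesupgu

No segment of /imubehuklagesupgu/ meets the structural description of the rule, so the form surfaces unchanged.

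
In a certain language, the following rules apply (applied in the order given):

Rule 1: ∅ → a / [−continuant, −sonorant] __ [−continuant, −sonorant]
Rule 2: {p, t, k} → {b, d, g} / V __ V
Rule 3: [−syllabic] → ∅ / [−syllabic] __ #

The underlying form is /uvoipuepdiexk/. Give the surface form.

Rule 1 (stop-cluster a-epenthesis): /p/ and /d/ form a stop–stop cluster, so [a] is inserted between them. /uvoipuepdiexk/ → uvoipuepadiexk.
Rule 2 (intervocalic voicing): /p/ is a voiceless stop between vowels /i/ and /u/, so it voices to [b]. /p/ is a voiceless stop between vowels /e/ and /a/, so it voices to [b]. /uvoipuepadiexk/ → uvoibuebadiexk.
Rule 3 (final cluster simplification): /k/ is the second consonant of a word-final cluster /xk/, so it deletes. /uvoibuebadiexk/ → uvoibuebadiex.

uvoibuebadiex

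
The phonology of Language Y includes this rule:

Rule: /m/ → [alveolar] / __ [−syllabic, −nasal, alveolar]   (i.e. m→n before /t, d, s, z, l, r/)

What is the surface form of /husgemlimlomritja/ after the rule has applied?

husgenlinlonritja

/m/ precedes the alveolar consonant /l/, so it assimilates in place to [n].
/m/ precedes the alveolar consonant /l/, so it assimilates in place to [n].
/m/ precedes the alveolar consonant /r/, so it assimilates in place to [n].
Surface form: [husgenlinlonritja].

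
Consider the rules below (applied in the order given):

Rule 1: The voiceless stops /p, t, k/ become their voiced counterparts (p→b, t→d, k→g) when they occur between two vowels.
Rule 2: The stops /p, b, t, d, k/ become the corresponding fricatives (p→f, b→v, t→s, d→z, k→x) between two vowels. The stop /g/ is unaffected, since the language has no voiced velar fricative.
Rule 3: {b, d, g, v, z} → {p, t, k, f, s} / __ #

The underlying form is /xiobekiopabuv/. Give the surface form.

xiovegiovavuf

Rule 1 (intervocalic voicing): /k/ is a voiceless stop between vowels /e/ and /i/, so it voices to [g]. /p/ is a voiceless stop between vowels /o/ and /a/, so it voices to [b]. /xiobekiopabuv/ → xiobegiobabuv.
Rule 2 (intervocalic spirantization): /b/ is a stop between vowels /o/ and /e/, so it spirantizes to the fricative [v]. /b/ is a stop between vowels /o/ and /a/, so it spirantizes to the fricative [v]. /b/ is a stop between vowels /a/ and /u/, so it spirantizes to the fricative [v]. /xiobegiobabuv/ → xiovegiovavuv.
Rule 3 (final devoicing): /v/ is a voiced obstruent in word-final position, so it devoices to [f]. /xiovegiovavuv/ → xiovegiovavuf.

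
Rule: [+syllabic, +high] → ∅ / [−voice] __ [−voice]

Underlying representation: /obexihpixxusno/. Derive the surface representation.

obexhpxxsno

/i/ is a high vowel flanked by voiceless consonants /x/ and /h/, so it deletes.
/i/ is a high vowel flanked by voiceless consonants /p/ and /x/, so it deletes.
/u/ is a high vowel flanked by voiceless consonants /x/ and /s/, so it deletes.
Surface form: [obexhpxxsno].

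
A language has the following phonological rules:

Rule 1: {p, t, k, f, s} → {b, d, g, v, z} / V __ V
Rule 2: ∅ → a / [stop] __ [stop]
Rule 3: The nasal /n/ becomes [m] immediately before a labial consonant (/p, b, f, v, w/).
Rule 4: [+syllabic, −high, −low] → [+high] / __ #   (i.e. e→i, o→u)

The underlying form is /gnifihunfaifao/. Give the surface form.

gnivihumfaivau

Rule 1 (intervocalic voicing): /f/ is a voiceless obstruent between vowels /i/ and /i/, so it voices to [v]. /f/ is a voiceless obstruent between vowels /i/ and /a/, so it voices to [v]. /gnifihunfaifao/ → gnivihunfaivao.
Rule 2 (stop-cluster a-epenthesis): no segment meets the environment; /gnivihunfaivao/ is unchanged.
Rule 3 (nasal place assimilation): /n/ precedes the labial consonant /f/, so it assimilates in place to [m]. /gnivihunfaivao/ → gnivihumfaivao.
Rule 4 (final vowel raising): /o/ is a mid vowel in word-final position, so it raises to [u]. /gnivihumfaivao/ → gnivihumfaivau.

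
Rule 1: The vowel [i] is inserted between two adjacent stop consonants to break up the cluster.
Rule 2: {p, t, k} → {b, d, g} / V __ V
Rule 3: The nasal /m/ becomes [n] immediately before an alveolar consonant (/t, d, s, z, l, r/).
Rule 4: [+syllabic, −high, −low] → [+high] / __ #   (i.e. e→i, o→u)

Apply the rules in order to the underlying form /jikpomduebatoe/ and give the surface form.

Rule 1 (stop-cluster i-epenthesis): /k/ and /p/ form a stop–stop cluster, so [i] is inserted between them. /jikpomduebatoe/ → jikipomduebatoe.
Rule 2 (intervocalic voicing): /k/ is a voiceless stop between vowels /i/ and /i/, so it voices to [g]. /p/ is a voiceless stop between vowels /i/ and /o/, so it voices to [b]. /t/ is a voiceless stop between vowels /a/ and /o/, so it voices to [d]. /jikipomduebatoe/ → jigibomduebadoe.
Rule 3 (nasal place assimilation): /m/ precedes the alveolar consonant /d/, so it assimilates in place to [n]. /jigibomduebadoe/ → jigibonduebadoe.
Rule 4 (final vowel raising): /e/ is a mid vowel in word-final position, so it raises to [i]. /jigibonduebadoe/ → jigibonduebadoi.

jigibonduebadoi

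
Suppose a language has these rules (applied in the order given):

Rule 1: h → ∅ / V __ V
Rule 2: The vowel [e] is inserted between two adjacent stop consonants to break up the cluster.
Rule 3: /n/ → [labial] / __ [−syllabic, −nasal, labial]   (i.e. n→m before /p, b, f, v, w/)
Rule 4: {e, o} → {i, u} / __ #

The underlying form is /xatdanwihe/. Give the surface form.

Rule 1 (intervocalic h-deletion): /h/ occurs between vowels /i/ and /e/, so it deletes. /xatdanwihe/ → xatdanwie.
Rule 2 (stop-cluster e-epenthesis): /t/ and /d/ form a stop–stop cluster, so [e] is inserted between them. /xatdanwie/ → xatedanwie.
Rule 3 (nasal place assimilation): /n/ precedes the labial consonant /w/, so it assimilates in place to [m]. /xatedanwie/ → xatedamwie.
Rule 4 (final vowel raising): /e/ is a mid vowel in word-final position, so it raises to [i]. /xatedamwie/ → xatedamwii.

xatedamwii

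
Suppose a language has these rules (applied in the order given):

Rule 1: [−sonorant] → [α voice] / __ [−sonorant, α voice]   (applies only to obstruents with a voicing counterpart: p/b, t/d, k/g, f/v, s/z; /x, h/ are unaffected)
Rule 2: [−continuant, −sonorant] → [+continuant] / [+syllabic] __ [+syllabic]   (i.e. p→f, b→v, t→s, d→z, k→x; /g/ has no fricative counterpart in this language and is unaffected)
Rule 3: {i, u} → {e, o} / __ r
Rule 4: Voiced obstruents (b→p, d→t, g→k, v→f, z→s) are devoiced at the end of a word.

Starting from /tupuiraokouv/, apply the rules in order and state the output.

Rule 1 (regressive voicing assimilation): no segment meets the environment; /tupuiraokouv/ is unchanged.
Rule 2 (intervocalic spirantization): /p/ is a stop between vowels /u/ and /u/, so it spirantizes to the fricative [f]. /k/ is a stop between vowels /o/ and /o/, so it spirantizes to the fricative [x]. /tupuiraokouv/ → tufuiraoxouv.
Rule 3 (pre-rhotic lowering): /i/ is a high vowel immediately before /r/, so it lowers to [e]. /tufuiraoxouv/ → tufueraoxouv.
Rule 4 (final devoicing): /v/ is a voiced obstruent in word-final position, so it devoices to [f]. /tufueraoxouv/ → tufueraoxouf.

tufueraoxouf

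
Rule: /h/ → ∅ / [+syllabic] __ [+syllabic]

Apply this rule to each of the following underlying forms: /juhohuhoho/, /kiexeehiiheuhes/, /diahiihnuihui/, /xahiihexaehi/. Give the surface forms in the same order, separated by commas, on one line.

/juhohuhoho/: /h/ occurs between vowels /u/ and /o/, so it deletes. /h/ occurs between vowels /o/ and /u/, so it deletes. /h/ occurs between vowels /u/ and /o/, so it deletes. /h/ occurs between vowels /o/ and /o/, so it deletes. → [juouoo].
/kiexeehiiheuhes/: /h/ occurs between vowels /e/ and /i/, so it deletes. /h/ occurs between vowels /i/ and /e/, so it deletes. /h/ occurs between vowels /u/ and /e/, so it deletes. → [kiexeeiieues].
/diahiihnuihui/: /h/ occurs between vowels /a/ and /i/, so it deletes. /h/ occurs between vowels /i/ and /u/, so it deletes. → [diaiihnuiui].
/xahiihexaehi/: /h/ occurs between vowels /a/ and /i/, so it deletes. /h/ occurs between vowels /i/ and /e/, so it deletes. /h/ occurs between vowels /e/ and /i/, so it deletes. → [xaiiexaei].

juouoo, kiexeeiieues, diaiihnuiui, xaiiexaei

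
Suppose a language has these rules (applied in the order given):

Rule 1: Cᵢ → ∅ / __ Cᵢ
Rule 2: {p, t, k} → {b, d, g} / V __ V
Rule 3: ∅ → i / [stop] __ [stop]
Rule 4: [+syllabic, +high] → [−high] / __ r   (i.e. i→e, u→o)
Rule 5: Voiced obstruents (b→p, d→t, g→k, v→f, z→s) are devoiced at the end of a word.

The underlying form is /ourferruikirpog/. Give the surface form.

Rule 1 (degemination): /rr/ is a geminate; the first /r/ deletes. /ourferruikirpog/ → ourferuikirpog.
Rule 2 (intervocalic voicing): /k/ is a voiceless stop between vowels /i/ and /i/, so it voices to [g]. /ourferuikirpog/ → ourferuigirpog.
Rule 3 (stop-cluster i-epenthesis): no segment meets the environment; /ourferuigirpog/ is unchanged.
Rule 4 (pre-rhotic lowering): /u/ is a high vowel immediately before /r/, so it lowers to [o]. /i/ is a high vowel immediately before /r/, so it lowers to [e]. /ourferuigirpog/ → oorferuigerpog.
Rule 5 (final devoicing): /g/ is a voiced obstruent in word-final position, so it devoices to [k]. /oorferuigerpog/ → oorferuigerpok.

oorferuigerpok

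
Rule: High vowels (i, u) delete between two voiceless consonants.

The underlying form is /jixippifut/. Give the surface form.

jixppft

/i/ is a high vowel flanked by voiceless consonants /x/ and /p/, so it deletes.
/i/ is a high vowel flanked by voiceless consonants /p/ and /f/, so it deletes.
/u/ is a high vowel flanked by voiceless consonants /f/ and /t/, so it deletes.
Surface form: [jixppft].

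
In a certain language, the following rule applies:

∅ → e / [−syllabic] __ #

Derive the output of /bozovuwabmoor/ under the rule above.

bozovuwabmoore

the form ends in the consonant /r/, so [e] is inserted word-finally.
Surface form: [bozovuwabmoore].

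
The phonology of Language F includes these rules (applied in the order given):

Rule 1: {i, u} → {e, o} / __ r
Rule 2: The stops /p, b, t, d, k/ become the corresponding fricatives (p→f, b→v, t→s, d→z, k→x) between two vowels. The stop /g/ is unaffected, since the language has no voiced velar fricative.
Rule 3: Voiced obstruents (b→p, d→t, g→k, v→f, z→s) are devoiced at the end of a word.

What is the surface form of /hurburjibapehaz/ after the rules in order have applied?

horborjivafehas

Rule 1 (pre-rhotic lowering): /u/ is a high vowel immediately before /r/, so it lowers to [o]. /u/ is a high vowel immediately before /r/, so it lowers to [o]. /hurburjibapehaz/ → horborjibapehaz.
Rule 2 (intervocalic spirantization): /b/ is a stop between vowels /i/ and /a/, so it spirantizes to the fricative [v]. /p/ is a stop between vowels /a/ and /e/, so it spirantizes to the fricative [f]. /horborjibapehaz/ → horborjivafehaz.
Rule 3 (final devoicing): /z/ is a voiced obstruent in word-final position, so it devoices to [s]. /horborjivafehaz/ → horborjivafehas.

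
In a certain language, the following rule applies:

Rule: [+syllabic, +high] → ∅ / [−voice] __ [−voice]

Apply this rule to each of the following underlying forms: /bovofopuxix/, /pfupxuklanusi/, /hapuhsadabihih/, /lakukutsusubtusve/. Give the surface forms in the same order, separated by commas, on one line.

/bovofopuxix/: /u/ is a high vowel flanked by voiceless consonants /p/ and /x/, so it deletes. /i/ is a high vowel flanked by voiceless consonants /x/ and /x/, so it deletes. → [bovofopxx].
/pfupxuklanusi/: /u/ is a high vowel flanked by voiceless consonants /f/ and /p/, so it deletes. /u/ is a high vowel flanked by voiceless consonants /x/ and /k/, so it deletes. → [pfpxklanusi].
/hapuhsadabihih/: /u/ is a high vowel flanked by voiceless consonants /p/ and /h/, so it deletes. /i/ is a high vowel flanked by voiceless consonants /h/ and /h/, so it deletes. → [haphsadabihh].
/lakukutsusubtusve/: /u/ is a high vowel flanked by voiceless consonants /k/ and /k/, so it deletes. /u/ is a high vowel flanked by voiceless consonants /k/ and /t/, so it deletes. /u/ is a high vowel flanked by voiceless consonants /s/ and /s/, so it deletes. /u/ is a high vowel flanked by voiceless consonants /t/ and /s/, so it deletes. → [lakktssubtsve].

bovofopxx, pfpxklanusi, haphsadabihh, lakktssubtsve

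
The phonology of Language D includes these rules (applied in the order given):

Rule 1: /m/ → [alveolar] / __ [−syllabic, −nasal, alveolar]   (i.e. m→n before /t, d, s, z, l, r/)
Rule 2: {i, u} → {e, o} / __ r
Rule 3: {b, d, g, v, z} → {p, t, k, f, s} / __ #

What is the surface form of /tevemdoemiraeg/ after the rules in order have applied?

tevendoemeraek

Rule 1 (nasal place assimilation): /m/ precedes the alveolar consonant /d/, so it assimilates in place to [n]. /tevemdoemiraeg/ → tevendoemiraeg.
Rule 2 (pre-rhotic lowering): /i/ is a high vowel immediately before /r/, so it lowers to [e]. /tevendoemiraeg/ → tevendoemeraeg.
Rule 3 (final devoicing): /g/ is a voiced obstruent in word-final position, so it devoices to [k]. /tevendoemeraeg/ → tevendoemeraek.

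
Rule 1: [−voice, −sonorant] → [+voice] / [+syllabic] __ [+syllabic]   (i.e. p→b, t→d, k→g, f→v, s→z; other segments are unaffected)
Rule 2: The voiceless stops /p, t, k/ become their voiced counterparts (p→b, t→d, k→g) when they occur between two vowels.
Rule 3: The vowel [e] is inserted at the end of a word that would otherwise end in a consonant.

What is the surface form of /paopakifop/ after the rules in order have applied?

paobagivope

Rule 1 (intervocalic voicing): /p/ is a voiceless obstruent between vowels /o/ and /a/, so it voices to [b]. /k/ is a voiceless obstruent between vowels /a/ and /i/, so it voices to [g]. /f/ is a voiceless obstruent between vowels /i/ and /o/, so it voices to [v]. /paopakifop/ → paobagivop.
Rule 2 (intervocalic voicing): no segment meets the environment; /paobagivop/ is unchanged.
Rule 3 (final e-epenthesis): the form ends in the consonant /p/, so [e] is inserted word-finally. /paobagivop/ → paobagivope.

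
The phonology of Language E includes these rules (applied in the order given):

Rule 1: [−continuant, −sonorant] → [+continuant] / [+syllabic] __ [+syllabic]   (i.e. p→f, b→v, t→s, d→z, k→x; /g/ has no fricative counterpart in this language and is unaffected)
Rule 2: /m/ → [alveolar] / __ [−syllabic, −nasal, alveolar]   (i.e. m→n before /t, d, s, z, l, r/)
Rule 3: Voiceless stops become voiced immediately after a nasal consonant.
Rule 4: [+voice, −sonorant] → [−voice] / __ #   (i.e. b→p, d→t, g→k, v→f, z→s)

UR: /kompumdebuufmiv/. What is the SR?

kombundevuufmif

Rule 1 (intervocalic spirantization): /b/ is a stop between vowels /e/ and /u/, so it spirantizes to the fricative [v]. /kompumdebuufmiv/ → kompumdevuufmiv.
Rule 2 (nasal place assimilation): /m/ precedes the alveolar consonant /d/, so it assimilates in place to [n]. /kompumdevuufmiv/ → kompundevuufmiv.
Rule 3 (post-nasal voicing): /p/ is a voiceless stop immediately after the nasal /m/, so it voices to [b]. /kompundevuufmiv/ → kombundevuufmiv.
Rule 4 (final devoicing): /v/ is a voiced obstruent in word-final position, so it devoices to [f]. /kombundevuufmiv/ → kombundevuufmif.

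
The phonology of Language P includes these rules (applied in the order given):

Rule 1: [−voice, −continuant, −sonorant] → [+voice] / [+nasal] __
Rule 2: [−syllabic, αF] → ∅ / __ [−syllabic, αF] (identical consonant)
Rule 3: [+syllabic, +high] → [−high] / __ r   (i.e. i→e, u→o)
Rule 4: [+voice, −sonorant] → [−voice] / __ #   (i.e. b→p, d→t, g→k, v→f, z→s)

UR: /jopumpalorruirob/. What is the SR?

Rule 1 (post-nasal voicing): /p/ is a voiceless stop immediately after the nasal /m/, so it voices to [b]. /jopumpalorruirob/ → jopumbalorruirob.
Rule 2 (degemination): /rr/ is a geminate; the first /r/ deletes. /jopumbalorruirob/ → jopumbaloruirob.
Rule 3 (pre-rhotic lowering): /i/ is a high vowel immediately before /r/, so it lowers to [e]. /jopumbaloruirob/ → jopumbaloruerob.
Rule 4 (final devoicing): /b/ is a voiced obstruent in word-final position, so it devoices to [p]. /jopumbaloruerob/ → jopumbaloruerop.

jopumbaloruerop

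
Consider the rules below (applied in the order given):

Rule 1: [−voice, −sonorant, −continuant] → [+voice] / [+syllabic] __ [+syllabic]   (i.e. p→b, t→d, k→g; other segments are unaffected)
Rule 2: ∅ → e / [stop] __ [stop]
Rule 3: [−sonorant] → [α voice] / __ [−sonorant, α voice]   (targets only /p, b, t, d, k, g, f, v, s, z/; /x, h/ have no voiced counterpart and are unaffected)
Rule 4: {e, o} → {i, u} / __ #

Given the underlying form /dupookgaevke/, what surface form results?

dubookegaefki

Rule 1 (intervocalic voicing): /p/ is a voiceless stop between vowels /u/ and /o/, so it voices to [b]. /dupookgaevke/ → dubookgaevke.
Rule 2 (stop-cluster e-epenthesis): /k/ and /g/ form a stop–stop cluster, so [e] is inserted between them. /dubookgaevke/ → dubookegaevke.
Rule 3 (regressive voicing assimilation): /v/ precedes the voiceless obstruent /k/, so it devoices to [f] by assimilation. /dubookegaevke/ → dubookegaefke.
Rule 4 (final vowel raising): /e/ is a mid vowel in word-final position, so it raises to [i]. /dubookegaefke/ → dubookegaefki.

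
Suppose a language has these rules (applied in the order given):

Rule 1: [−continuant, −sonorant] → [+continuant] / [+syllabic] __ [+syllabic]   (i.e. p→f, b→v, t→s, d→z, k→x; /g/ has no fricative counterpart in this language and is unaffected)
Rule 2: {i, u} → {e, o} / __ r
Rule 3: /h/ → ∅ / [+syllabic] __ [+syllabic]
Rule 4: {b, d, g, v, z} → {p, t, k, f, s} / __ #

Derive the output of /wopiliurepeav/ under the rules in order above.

Rule 1 (intervocalic spirantization): /p/ is a stop between vowels /o/ and /i/, so it spirantizes to the fricative [f]. /p/ is a stop between vowels /e/ and /e/, so it spirantizes to the fricative [f]. /wopiliurepeav/ → wofiliurefeav.
Rule 2 (pre-rhotic lowering): /u/ is a high vowel immediately before /r/, so it lowers to [o]. /wofiliurefeav/ → wofiliorefeav.
Rule 3 (intervocalic h-deletion): no segment meets the environment; /wofiliorefeav/ is unchanged.
Rule 4 (final devoicing): /v/ is a voiced obstruent in word-final position, so it devoices to [f]. /wofiliorefeav/ → wofiliorefeaf.

wofiliorefeaf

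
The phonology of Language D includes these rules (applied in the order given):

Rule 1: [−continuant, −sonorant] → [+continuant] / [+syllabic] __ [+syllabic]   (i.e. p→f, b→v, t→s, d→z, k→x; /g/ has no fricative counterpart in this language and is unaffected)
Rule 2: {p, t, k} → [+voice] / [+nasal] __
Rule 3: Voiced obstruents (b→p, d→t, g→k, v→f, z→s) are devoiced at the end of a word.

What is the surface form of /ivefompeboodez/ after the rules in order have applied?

ivefombevoozes

Rule 1 (intervocalic spirantization): /b/ is a stop between vowels /e/ and /o/, so it spirantizes to the fricative [v]. /d/ is a stop between vowels /o/ and /e/, so it spirantizes to the fricative [z]. /ivefompeboodez/ → ivefompevoozez.
Rule 2 (post-nasal voicing): /p/ is a voiceless stop immediately after the nasal /m/, so it voices to [b]. /ivefompevoozez/ → ivefombevoozez.
Rule 3 (final devoicing): /z/ is a voiced obstruent in word-final position, so it devoices to [s]. /ivefombevoozez/ → ivefombevoozes.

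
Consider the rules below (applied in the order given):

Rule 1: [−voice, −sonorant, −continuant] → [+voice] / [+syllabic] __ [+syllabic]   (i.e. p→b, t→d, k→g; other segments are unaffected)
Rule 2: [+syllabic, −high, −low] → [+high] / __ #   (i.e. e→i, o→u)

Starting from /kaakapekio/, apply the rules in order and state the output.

kaagabegiu

Rule 1 (intervocalic voicing): /k/ is a voiceless stop between vowels /a/ and /a/, so it voices to [g]. /p/ is a voiceless stop between vowels /a/ and /e/, so it voices to [b]. /k/ is a voiceless stop between vowels /e/ and /i/, so it voices to [g]. /kaakapekio/ → kaagabegio.
Rule 2 (final vowel raising): /o/ is a mid vowel in word-final position, so it raises to [u]. /kaagabegio/ → kaagabegiu.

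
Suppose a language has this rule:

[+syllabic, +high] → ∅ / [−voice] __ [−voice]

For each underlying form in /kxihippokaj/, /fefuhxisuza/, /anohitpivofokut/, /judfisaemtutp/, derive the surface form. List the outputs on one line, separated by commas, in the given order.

/kxihippokaj/: /i/ is a high vowel flanked by voiceless consonants /x/ and /h/, so it deletes. /i/ is a high vowel flanked by voiceless consonants /h/ and /p/, so it deletes. → [kxhppokaj].
/fefuhxisuza/: /u/ is a high vowel flanked by voiceless consonants /f/ and /h/, so it deletes. /i/ is a high vowel flanked by voiceless consonants /x/ and /s/, so it deletes. → [fefhxsuza].
/anohitpivofokut/: /i/ is a high vowel flanked by voiceless consonants /h/ and /t/, so it deletes. /u/ is a high vowel flanked by voiceless consonants /k/ and /t/, so it deletes. → [anohtpivofokt].
/judfisaemtutp/: /i/ is a high vowel flanked by voiceless consonants /f/ and /s/, so it deletes. /u/ is a high vowel flanked by voiceless consonants /t/ and /t/, so it deletes. → [judfsaemttp].

kxhppokaj, fefhxsuza, anohtpivofokt, judfsaemttp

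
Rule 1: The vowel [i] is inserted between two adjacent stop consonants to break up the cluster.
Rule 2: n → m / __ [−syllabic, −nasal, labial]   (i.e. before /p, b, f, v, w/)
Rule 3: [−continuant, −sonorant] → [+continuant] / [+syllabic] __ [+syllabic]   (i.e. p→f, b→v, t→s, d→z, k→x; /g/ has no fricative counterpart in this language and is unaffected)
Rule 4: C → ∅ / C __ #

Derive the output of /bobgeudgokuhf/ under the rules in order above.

Rule 1 (stop-cluster i-epenthesis): /b/ and /g/ form a stop–stop cluster, so [i] is inserted between them. /d/ and /g/ form a stop–stop cluster, so [i] is inserted between them. /bobgeudgokuhf/ → bobigeudigokuhf.
Rule 2 (nasal place assimilation): no segment meets the environment; /bobigeudigokuhf/ is unchanged.
Rule 3 (intervocalic spirantization): /b/ is a stop between vowels /o/ and /i/, so it spirantizes to the fricative [v]. /d/ is a stop between vowels /u/ and /i/, so it spirantizes to the fricative [z]. /k/ is a stop between vowels /o/ and /u/, so it spirantizes to the fricative [x]. /bobigeudigokuhf/ → bovigeuzigoxuhf.
Rule 4 (final cluster simplification): /f/ is the second consonant of a word-final cluster /hf/, so it deletes. /bovigeuzigoxuhf/ → bovigeuzigoxuh.

bovigeuzigoxuh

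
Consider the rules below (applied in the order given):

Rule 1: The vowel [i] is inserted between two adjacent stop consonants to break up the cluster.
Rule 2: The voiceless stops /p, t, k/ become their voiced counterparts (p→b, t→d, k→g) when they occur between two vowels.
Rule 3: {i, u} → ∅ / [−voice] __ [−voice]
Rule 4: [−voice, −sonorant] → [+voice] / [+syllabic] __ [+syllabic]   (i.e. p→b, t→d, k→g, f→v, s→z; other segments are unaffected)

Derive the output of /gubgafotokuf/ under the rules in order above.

Rule 1 (stop-cluster i-epenthesis): /b/ and /g/ form a stop–stop cluster, so [i] is inserted between them. /gubgafotokuf/ → gubigafotokuf.
Rule 2 (intervocalic voicing): /t/ is a voiceless stop between vowels /o/ and /o/, so it voices to [d]. /k/ is a voiceless stop between vowels /o/ and /u/, so it voices to [g]. /gubigafotokuf/ → gubigafodoguf.
Rule 3 (high vowel syncope): no segment meets the environment; /gubigafodoguf/ is unchanged.
Rule 4 (intervocalic voicing): /f/ is a voiceless obstruent between vowels /a/ and /o/, so it voices to [v]. /gubigafodoguf/ → gubigavodoguf.

gubigavodoguf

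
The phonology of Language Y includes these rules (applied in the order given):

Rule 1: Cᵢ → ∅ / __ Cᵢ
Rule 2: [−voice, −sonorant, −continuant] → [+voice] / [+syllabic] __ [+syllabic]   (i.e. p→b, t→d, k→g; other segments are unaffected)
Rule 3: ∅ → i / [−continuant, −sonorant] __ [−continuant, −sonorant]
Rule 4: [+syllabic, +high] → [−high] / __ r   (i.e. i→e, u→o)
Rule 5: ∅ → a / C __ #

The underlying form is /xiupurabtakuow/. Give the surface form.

xiuborabitaguowa

Rule 1 (degemination): no segment meets the environment; /xiupurabtakuow/ is unchanged.
Rule 2 (intervocalic voicing): /p/ is a voiceless stop between vowels /u/ and /u/, so it voices to [b]. /k/ is a voiceless stop between vowels /a/ and /u/, so it voices to [g]. /xiupurabtakuow/ → xiuburabtaguow.
Rule 3 (stop-cluster i-epenthesis): /b/ and /t/ form a stop–stop cluster, so [i] is inserted between them. /xiuburabtaguow/ → xiuburabitaguow.
Rule 4 (pre-rhotic lowering): /u/ is a high vowel immediately before /r/, so it lowers to [o]. /xiuburabitaguow/ → xiuborabitaguow.
Rule 5 (final a-epenthesis): the form ends in the consonant /w/, so [a] is inserted word-finally. /xiuborabitaguow/ → xiuborabitaguowa.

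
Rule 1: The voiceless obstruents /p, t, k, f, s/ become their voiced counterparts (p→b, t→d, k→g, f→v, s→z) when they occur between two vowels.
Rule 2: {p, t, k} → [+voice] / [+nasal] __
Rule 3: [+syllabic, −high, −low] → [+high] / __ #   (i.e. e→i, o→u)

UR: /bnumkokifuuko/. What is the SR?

Rule 1 (intervocalic voicing): /k/ is a voiceless obstruent between vowels /o/ and /i/, so it voices to [g]. /f/ is a voiceless obstruent between vowels /i/ and /u/, so it voices to [v]. /k/ is a voiceless obstruent between vowels /u/ and /o/, so it voices to [g]. /bnumkokifuuko/ → bnumkogivuugo.
Rule 2 (post-nasal voicing): /k/ is a voiceless stop immediately after the nasal /m/, so it voices to [g]. /bnumkogivuugo/ → bnumgogivuugo.
Rule 3 (final vowel raising): /o/ is a mid vowel in word-final position, so it raises to [u]. /bnumgogivuugo/ → bnumgogivuugu.

bnumgogivuugu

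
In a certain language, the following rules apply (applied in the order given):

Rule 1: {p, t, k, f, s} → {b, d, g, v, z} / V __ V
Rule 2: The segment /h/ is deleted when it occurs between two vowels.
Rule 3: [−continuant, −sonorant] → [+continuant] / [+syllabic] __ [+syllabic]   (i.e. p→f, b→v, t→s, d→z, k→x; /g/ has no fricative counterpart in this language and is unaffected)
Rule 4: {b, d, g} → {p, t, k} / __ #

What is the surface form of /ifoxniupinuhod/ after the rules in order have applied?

Rule 1 (intervocalic voicing): /f/ is a voiceless obstruent between vowels /i/ and /o/, so it voices to [v]. /p/ is a voiceless obstruent between vowels /u/ and /i/, so it voices to [b]. /ifoxniupinuhod/ → ivoxniubinuhod.
Rule 2 (intervocalic h-deletion): /h/ occurs between vowels /u/ and /o/, so it deletes. /ivoxniubinuhod/ → ivoxniubinuod.
Rule 3 (intervocalic spirantization): /b/ is a stop between vowels /u/ and /i/, so it spirantizes to the fricative [v]. /ivoxniubinuod/ → ivoxniuvinuod.
Rule 4 (final devoicing): /d/ is a voiced stop in word-final position, so it devoices to [t]. /ivoxniuvinuod/ → ivoxniuvinuot.

ivoxniuvinuot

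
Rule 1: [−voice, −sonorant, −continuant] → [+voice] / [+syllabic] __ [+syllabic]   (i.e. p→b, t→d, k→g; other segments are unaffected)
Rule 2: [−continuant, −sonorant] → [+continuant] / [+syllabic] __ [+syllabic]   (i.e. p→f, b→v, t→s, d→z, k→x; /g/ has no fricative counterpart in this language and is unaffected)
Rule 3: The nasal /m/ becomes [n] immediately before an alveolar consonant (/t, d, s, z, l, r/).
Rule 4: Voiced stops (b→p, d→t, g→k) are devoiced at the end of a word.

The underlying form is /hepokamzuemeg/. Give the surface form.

Rule 1 (intervocalic voicing): /p/ is a voiceless stop between vowels /e/ and /o/, so it voices to [b]. /k/ is a voiceless stop between vowels /o/ and /a/, so it voices to [g]. /hepokamzuemeg/ → hebogamzuemeg.
Rule 2 (intervocalic spirantization): /b/ is a stop between vowels /e/ and /o/, so it spirantizes to the fricative [v]. /hebogamzuemeg/ → hevogamzuemeg.
Rule 3 (nasal place assimilation): /m/ precedes the alveolar consonant /z/, so it assimilates in place to [n]. /hevogamzuemeg/ → hevoganzuemeg.
Rule 4 (final devoicing): /g/ is a voiced stop in word-final position, so it devoices to [k]. /hevoganzuemeg/ → hevoganzuemek.

hevoganzuemek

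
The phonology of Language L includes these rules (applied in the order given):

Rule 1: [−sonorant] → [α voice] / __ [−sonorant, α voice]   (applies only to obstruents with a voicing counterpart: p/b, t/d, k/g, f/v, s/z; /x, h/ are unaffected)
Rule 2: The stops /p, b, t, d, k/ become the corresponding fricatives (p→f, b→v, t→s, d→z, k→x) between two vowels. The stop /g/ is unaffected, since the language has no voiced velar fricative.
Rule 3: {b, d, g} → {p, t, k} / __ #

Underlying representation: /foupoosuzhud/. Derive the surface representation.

Rule 1 (regressive voicing assimilation): /z/ precedes the voiceless obstruent /h/, so it devoices to [s] by assimilation. /foupoosuzhud/ → foupoosushud.
Rule 2 (intervocalic spirantization): /p/ is a stop between vowels /u/ and /o/, so it spirantizes to the fricative [f]. /foupoosushud/ → foufoosushud.
Rule 3 (final devoicing): /d/ is a voiced stop in word-final position, so it devoices to [t]. /foufoosushud/ → foufoosushut.

foufoosushut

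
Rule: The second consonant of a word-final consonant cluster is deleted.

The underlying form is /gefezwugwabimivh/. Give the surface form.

/h/ is the second consonant of a word-final cluster /vh/, so it deletes.
Surface form: [gefezwugwabimiv].

gefezwugwabimiv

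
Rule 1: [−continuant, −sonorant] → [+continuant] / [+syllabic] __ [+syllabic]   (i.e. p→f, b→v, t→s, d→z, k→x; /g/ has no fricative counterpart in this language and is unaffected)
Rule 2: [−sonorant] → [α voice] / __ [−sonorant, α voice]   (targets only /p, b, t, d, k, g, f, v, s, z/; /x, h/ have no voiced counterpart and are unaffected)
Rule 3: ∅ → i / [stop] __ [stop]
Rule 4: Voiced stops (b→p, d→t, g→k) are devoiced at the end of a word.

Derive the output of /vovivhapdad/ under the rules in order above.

vovifhabidat

Rule 1 (intervocalic spirantization): no segment meets the environment; /vovivhapdad/ is unchanged.
Rule 2 (regressive voicing assimilation): /v/ precedes the voiceless obstruent /h/, so it devoices to [f] by assimilation. /p/ precedes the voiced obstruent /d/, so it voices to [b] by assimilation. /vovivhapdad/ → vovifhabdad.
Rule 3 (stop-cluster i-epenthesis): /b/ and /d/ form a stop–stop cluster, so [i] is inserted between them. /vovifhabdad/ → vovifhabidad.
Rule 4 (final devoicing): /d/ is a voiced stop in word-final position, so it devoices to [t]. /vovifhabidad/ → vovifhabidat.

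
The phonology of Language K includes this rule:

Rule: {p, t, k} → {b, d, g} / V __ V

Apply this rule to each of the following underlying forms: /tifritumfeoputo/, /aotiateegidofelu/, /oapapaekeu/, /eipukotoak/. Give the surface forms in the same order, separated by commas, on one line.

/tifritumfeoputo/: /t/ is a voiceless stop between vowels /i/ and /u/, so it voices to [d]. /p/ is a voiceless stop between vowels /o/ and /u/, so it voices to [b]. /t/ is a voiceless stop between vowels /u/ and /o/, so it voices to [d]. → [tifridumfeobudo].
/aotiateegidofelu/: /t/ is a voiceless stop between vowels /o/ and /i/, so it voices to [d]. /t/ is a voiceless stop between vowels /a/ and /e/, so it voices to [d]. → [aodiadeegidofelu].
/oapapaekeu/: /p/ is a voiceless stop between vowels /a/ and /a/, so it voices to [b]. /p/ is a voiceless stop between vowels /a/ and /a/, so it voices to [b]. /k/ is a voiceless stop between vowels /e/ and /e/, so it voices to [g]. → [oababaegeu].
/eipukotoak/: /p/ is a voiceless stop between vowels /i/ and /u/, so it voices to [b]. /k/ is a voiceless stop between vowels /u/ and /o/, so it voices to [g]. /t/ is a voiceless stop between vowels /o/ and /o/, so it voices to [d]. → [eibugodoak].

tifridumfeobudo, aodiadeegidofelu, oababaegeu, eibugodoak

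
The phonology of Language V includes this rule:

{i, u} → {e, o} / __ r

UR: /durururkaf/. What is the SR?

/u/ is a high vowel immediately before /r/, so it lowers to [o].
/u/ is a high vowel immediately before /r/, so it lowers to [o].
/u/ is a high vowel immediately before /r/, so it lowers to [o].
Surface form: [dorororkaf].

dorororkaf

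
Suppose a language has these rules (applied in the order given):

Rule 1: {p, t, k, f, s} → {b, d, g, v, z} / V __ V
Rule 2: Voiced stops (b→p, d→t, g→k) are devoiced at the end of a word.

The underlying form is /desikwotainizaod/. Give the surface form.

dezikwodainizaot

Rule 1 (intervocalic voicing): /s/ is a voiceless obstruent between vowels /e/ and /i/, so it voices to [z]. /t/ is a voiceless obstruent between vowels /o/ and /a/, so it voices to [d]. /desikwotainizaod/ → dezikwodainizaod.
Rule 2 (final devoicing): /d/ is a voiced stop in word-final position, so it devoices to [t]. /dezikwodainizaod/ → dezikwodainizaot.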